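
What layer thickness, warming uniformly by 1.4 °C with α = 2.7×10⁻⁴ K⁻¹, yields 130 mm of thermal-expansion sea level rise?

H = Δh/(αΔT) = 0.13 / (2.7×10⁻⁴ × 1.4) ≈ 343.9 m

H ≈ 340 m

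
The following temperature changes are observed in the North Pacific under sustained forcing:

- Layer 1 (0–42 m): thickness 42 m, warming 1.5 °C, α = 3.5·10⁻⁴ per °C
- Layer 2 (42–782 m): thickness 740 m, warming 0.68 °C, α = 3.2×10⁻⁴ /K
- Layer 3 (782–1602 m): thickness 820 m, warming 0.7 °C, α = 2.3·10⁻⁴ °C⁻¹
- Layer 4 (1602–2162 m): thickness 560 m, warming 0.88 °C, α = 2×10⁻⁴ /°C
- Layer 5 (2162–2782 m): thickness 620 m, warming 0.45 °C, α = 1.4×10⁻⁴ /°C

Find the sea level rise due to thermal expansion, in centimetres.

about 45.3 cm

Layer 1: 1.5 × 3.5×10⁻⁴ × 42 = 0.02205 m
Layer 2: 0.68 × 3.2×10⁻⁴ × 740 = 0.161024 m
782–1602 m: 2.3×10⁻⁴ × 820 × 0.7 = 0.13202 m
1602–2162 m: 2×10⁻⁴ × 0.88 × 560 = 0.09856 m
Layer 5: 0.45 × 620 × 1.4×10⁻⁴ = 0.03906 m
Δh = 0.02205 + 0.161024 + 0.13202 + 0.09856 + 0.03906 = 0.452714 m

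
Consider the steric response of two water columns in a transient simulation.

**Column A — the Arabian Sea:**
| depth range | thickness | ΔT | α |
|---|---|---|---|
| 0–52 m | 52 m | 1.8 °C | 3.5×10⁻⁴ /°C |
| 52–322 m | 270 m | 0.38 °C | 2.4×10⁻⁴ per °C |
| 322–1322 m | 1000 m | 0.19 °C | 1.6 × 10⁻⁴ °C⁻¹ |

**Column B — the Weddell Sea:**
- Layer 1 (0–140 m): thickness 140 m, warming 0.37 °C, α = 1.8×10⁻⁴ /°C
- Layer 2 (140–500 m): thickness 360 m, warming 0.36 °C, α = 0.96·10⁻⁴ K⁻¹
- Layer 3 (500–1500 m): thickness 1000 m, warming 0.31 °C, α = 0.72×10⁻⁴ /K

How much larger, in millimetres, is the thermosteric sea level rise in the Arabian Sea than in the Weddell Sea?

44 mm larger

A 52 × 3.5×10⁻⁴ × 1.8 = 0.03276 m
A 52–322 m: 0.38 × 270 × 2.4×10⁻⁴ = 0.024624 m
A Layer 3: 1000 × 0.19 × 1.6×10⁻⁴ = 0.03040 m
A total: 0.087784 m
B 0–140 m: 1.8×10⁻⁴ × 0.37 × 140 = 0.009324 m
B Layer 2: 360 × 0.96×10⁻⁴ × 0.36 = 0.0124416 m
B 500–1500 m: 1000 × 0.72×10⁻⁴ × 0.31 = 0.02232 m
B total: 0.0440856 m
Difference: 0.087784 − 0.0440856 = 0.0436984 m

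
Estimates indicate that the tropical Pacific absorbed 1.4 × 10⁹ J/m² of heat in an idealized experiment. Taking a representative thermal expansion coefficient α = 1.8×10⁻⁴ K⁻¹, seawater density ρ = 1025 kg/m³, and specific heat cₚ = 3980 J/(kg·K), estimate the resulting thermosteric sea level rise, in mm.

61.8 mm of thermosteric rise

Δh = αQ/(ρcₚ) = 1.8×10⁻⁴ × 1.4×10⁹ / (1025 × 3980) ≈ 0.061772 m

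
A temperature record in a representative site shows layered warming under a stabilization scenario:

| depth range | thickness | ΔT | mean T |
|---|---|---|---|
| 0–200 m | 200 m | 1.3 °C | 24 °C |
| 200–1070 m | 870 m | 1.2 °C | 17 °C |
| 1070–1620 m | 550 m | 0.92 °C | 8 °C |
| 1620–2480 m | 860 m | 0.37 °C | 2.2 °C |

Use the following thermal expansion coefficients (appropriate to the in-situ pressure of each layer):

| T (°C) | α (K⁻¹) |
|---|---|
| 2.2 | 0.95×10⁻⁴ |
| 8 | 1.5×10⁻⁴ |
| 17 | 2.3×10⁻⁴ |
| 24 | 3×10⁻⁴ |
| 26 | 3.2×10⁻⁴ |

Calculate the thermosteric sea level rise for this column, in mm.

424 mm of thermosteric rise

Layer 1 at 24 °C → α = 3×10⁻⁴ K⁻¹
Layer 2 at 17 °C → α = 2.3×10⁻⁴ K⁻¹
Layer 3 at 8 °C → α = 1.5×10⁻⁴ K⁻¹
Layer 4 at 2.2 °C → α = 0.95×10⁻⁴ K⁻¹
0–200 m: 1.3 × 3×10⁻⁴ × 200 = 0.07800 m
200–1070 m: 2.3×10⁻⁴ × 1.2 × 870 = 0.24012 m
1070–1620 m: 1.5×10⁻⁴ × 550 × 0.92 = 0.07590 m
0.37 × 860 × 0.95×10⁻⁴ = 0.030229 m
Δh = 0.07800 + 0.24012 + 0.07590 + 0.030229 = 0.424249 m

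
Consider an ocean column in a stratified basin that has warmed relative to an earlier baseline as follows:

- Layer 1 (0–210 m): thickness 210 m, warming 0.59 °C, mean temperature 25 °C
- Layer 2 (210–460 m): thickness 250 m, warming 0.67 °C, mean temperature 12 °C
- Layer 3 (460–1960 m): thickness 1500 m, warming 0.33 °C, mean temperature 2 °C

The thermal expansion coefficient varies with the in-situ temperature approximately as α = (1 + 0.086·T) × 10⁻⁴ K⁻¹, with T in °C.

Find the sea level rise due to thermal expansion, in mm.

Δh ≈ 131 mm

Layer 1: α = (1 + 0.086×25)×10⁻⁴ = 3.15×10⁻⁴ K⁻¹
Layer 2: α = (1 + 0.086×12)×10⁻⁴ = 2.032×10⁻⁴ K⁻¹
Layer 3: α = (1 + 0.086×2)×10⁻⁴ = 1.172×10⁻⁴ K⁻¹
0–210 m: 3.15×10⁻⁴ × 0.59 × 210 = 0.0390285 m
Layer 2: 250 × 0.67 × 2.032×10⁻⁴ = 0.034036 m
460–1960 m: 1.172×10⁻⁴ × 1500 × 0.33 = 0.058014 m
Δh = 0.0390285 + 0.034036 + 0.058014 = 0.1310785 m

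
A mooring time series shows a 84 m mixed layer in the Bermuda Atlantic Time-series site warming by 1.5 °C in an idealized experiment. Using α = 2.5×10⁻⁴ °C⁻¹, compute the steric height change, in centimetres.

Δh = αΔT·H = 2.5×10⁻⁴ × 1.5 × 84 = 0.03150 m

about 3.15 cm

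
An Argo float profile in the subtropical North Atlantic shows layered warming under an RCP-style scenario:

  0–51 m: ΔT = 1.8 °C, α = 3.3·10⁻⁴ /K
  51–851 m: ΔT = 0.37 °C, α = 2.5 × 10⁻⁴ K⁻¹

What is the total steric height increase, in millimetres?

Δh ≈ 100 mm

51 × 1.8 × 3.3×10⁻⁴ = 0.030294 m
0.37 × 800 × 2.5×10⁻⁴ = 0.07400 m
Δh = 0.030294 + 0.07400 = 0.104294 m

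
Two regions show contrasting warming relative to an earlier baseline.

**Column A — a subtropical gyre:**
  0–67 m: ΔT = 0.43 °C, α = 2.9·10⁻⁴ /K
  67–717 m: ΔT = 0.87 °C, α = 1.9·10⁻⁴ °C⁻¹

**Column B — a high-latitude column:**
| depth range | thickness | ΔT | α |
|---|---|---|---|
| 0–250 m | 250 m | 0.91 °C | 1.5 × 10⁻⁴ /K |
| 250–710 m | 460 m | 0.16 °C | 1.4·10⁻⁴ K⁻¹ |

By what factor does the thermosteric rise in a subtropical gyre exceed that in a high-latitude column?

A Layer 1: 67 × 0.43 × 2.9×10⁻⁴ = 0.0083549 m
A 1.9×10⁻⁴ × 0.87 × 650 = 0.107445 m
A total: 0.1157999 m
B 1.5×10⁻⁴ × 0.91 × 250 = 0.034125 m
B Layer 2: 460 × 1.4×10⁻⁴ × 0.16 = 0.010304 m
B total: 0.044429 m
Ratio: 0.1157999 / 0.044429 ≈ 2.606

≈ 2.6×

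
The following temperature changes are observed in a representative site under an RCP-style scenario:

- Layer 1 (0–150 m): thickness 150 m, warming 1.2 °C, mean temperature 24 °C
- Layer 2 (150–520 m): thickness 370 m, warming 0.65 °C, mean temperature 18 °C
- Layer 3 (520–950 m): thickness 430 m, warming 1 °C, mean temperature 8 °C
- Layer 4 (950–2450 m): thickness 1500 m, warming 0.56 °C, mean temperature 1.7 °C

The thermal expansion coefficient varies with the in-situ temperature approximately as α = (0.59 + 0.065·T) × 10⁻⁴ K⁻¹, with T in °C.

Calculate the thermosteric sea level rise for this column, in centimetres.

Layer 1: α = (0.59 + 0.065×24)×10⁻⁴ = 2.15×10⁻⁴ K⁻¹
Layer 2: α = (0.59 + 0.065×18)×10⁻⁴ = 1.76×10⁻⁴ K⁻¹
Layer 3: α = (0.59 + 0.065×8)×10⁻⁴ = 1.11×10⁻⁴ K⁻¹
Layer 4: α = (0.59 + 0.065×1.7)×10⁻⁴ = 0.7005×10⁻⁴ K⁻¹
Layer 1: 1.2 × 2.15×10⁻⁴ × 150 = 0.03870 m
150–520 m: 0.65 × 1.76×10⁻⁴ × 370 = 0.042328 m
430 × 1.11×10⁻⁴ × 1 = 0.04773 m
1500 × 0.7005×10⁻⁴ × 0.56 = 0.058842 m
Δh = 0.03870 + 0.042328 + 0.04773 + 0.058842 = 0.18760 m ≈ 19 cm

Δh ≈ 19 cm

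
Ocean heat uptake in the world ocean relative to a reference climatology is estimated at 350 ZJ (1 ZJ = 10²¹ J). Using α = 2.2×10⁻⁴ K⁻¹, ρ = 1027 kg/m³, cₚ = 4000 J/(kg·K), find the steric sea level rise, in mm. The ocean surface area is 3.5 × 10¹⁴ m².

53.6 mm

Per unit area: Q = 350×10²¹ / (3.5×10¹⁴) = 1×10⁹ J/m²
Δh = αQ/(ρcₚ) = 2.2×10⁻⁴ × 1×10⁹ / (1027 × 4000) ≈ 0.053554 m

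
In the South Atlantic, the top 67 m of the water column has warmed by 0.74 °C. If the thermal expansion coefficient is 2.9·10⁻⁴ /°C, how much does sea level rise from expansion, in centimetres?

Δh = αΔT·H = 2.9×10⁻⁴ × 0.74 × 67 = 0.0143782 m

1.44 cm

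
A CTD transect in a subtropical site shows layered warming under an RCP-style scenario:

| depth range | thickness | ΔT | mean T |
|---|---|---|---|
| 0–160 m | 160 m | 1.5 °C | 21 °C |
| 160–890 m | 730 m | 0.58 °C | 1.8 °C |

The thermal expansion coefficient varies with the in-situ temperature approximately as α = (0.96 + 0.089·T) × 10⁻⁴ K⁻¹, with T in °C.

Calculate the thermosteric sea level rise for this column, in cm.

12 cm

Layer 1: α = (0.96 + 0.089×21)×10⁻⁴ = 2.829×10⁻⁴ K⁻¹
Layer 2: α = (0.96 + 0.089×1.8)×10⁻⁴ = 1.1202×10⁻⁴ K⁻¹
2.829×10⁻⁴ × 160 × 1.5 = 0.067896 m
Layer 2: 0.58 × 1.1202×10⁻⁴ × 730 = 0.047429268 m
Δh = 0.067896 + 0.047429268 = 0.115325268 m ≈ 12 cm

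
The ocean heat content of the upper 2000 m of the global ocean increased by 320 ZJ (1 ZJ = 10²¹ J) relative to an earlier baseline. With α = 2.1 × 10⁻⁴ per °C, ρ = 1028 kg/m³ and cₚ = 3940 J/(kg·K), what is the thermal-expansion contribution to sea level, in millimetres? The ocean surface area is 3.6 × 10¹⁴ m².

Δh ≈ 46.1 mm

Per unit area: Q = 320×10²¹ / (3.6×10¹⁴) ≈ 8.889×10⁸ J/m²
Δh = αQ/(ρcₚ) = 2.1×10⁻⁴ × 8.889×10⁸ / (1028 × 3940) ≈ 0.046087 m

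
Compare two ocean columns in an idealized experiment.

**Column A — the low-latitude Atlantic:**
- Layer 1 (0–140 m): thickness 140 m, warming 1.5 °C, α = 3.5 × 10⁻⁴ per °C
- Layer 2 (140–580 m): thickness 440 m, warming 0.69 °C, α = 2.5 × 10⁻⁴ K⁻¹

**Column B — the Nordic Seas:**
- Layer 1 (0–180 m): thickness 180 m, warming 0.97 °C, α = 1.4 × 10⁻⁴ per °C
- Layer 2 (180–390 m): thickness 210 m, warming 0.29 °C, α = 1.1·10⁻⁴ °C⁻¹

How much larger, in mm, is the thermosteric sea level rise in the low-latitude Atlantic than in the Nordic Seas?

A 140 × 3.5×10⁻⁴ × 1.5 = 0.07350 m
A 440 × 2.5×10⁻⁴ × 0.69 = 0.07590 m
A total: 0.14940 m
B 0.97 × 180 × 1.4×10⁻⁴ = 0.024444 m
B Layer 2: 210 × 0.29 × 1.1×10⁻⁴ = 0.006699 m
B total: 0.031143 m
Difference: 0.14940 − 0.031143 = 0.118257 m

Δh_A − Δh_B ≈ 118 mm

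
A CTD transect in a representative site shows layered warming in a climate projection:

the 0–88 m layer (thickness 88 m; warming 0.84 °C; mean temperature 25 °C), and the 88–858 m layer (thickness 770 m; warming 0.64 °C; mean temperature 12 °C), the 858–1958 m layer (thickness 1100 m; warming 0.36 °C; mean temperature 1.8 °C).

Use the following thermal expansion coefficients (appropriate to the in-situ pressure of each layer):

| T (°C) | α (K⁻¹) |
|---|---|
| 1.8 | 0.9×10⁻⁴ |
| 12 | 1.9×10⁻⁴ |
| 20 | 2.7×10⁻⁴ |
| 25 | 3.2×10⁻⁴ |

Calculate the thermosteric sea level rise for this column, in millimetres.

153 mm of thermosteric rise

Layer 1 at 25 °C → α = 3.2×10⁻⁴ K⁻¹
Layer 2 at 12 °C → α = 1.9×10⁻⁴ K⁻¹
Layer 3 at 1.8 °C → α = 0.9×10⁻⁴ K⁻¹
Layer 1: 3.2×10⁻⁴ × 0.84 × 88 = 0.0236544 m
88–858 m: 1.9×10⁻⁴ × 0.64 × 770 = 0.093632 m
1100 × 0.9×10⁻⁴ × 0.36 = 0.03564 m
Δh = 0.0236544 + 0.093632 + 0.03564 = 0.1529264 m ≈ 153 mm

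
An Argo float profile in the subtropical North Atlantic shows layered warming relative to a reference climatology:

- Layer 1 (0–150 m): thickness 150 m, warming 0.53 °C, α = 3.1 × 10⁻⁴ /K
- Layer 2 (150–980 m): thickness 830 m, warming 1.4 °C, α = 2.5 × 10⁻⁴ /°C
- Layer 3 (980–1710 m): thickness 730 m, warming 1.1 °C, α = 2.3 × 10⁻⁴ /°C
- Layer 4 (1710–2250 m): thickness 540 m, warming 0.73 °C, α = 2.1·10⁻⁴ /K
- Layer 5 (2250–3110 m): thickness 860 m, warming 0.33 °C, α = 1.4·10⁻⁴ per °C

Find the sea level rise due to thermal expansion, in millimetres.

620 mm of thermosteric rise

0–150 m: 3.1×10⁻⁴ × 150 × 0.53 = 0.024645 m
2.5×10⁻⁴ × 830 × 1.4 = 0.29050 m
2.3×10⁻⁴ × 730 × 1.1 = 0.18469 m
1710–2250 m: 2.1×10⁻⁴ × 0.73 × 540 = 0.082782 m
1.4×10⁻⁴ × 0.33 × 860 = 0.039732 m
Δh = 0.024645 + 0.29050 + 0.18469 + 0.082782 + 0.039732 = 0.622349 m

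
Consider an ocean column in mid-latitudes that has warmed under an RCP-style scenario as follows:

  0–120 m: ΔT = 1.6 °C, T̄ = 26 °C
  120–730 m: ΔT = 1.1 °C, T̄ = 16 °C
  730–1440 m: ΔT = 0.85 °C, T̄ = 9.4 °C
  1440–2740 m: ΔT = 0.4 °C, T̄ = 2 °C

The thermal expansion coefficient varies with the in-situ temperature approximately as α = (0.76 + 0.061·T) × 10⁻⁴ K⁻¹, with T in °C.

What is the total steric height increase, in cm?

about 28.8 cm

Layer 1: α = (0.76 + 0.061×26)×10⁻⁴ = 2.346×10⁻⁴ K⁻¹
Layer 2: α = (0.76 + 0.061×16)×10⁻⁴ = 1.736×10⁻⁴ K⁻¹
Layer 3: α = (0.76 + 0.061×9.4)×10⁻⁴ = 1.3334×10⁻⁴ K⁻¹
Layer 4: α = (0.76 + 0.061×2)×10⁻⁴ = 0.882×10⁻⁴ K⁻¹
Layer 1: 1.6 × 2.346×10⁻⁴ × 120 = 0.0450432 m
Layer 2: 1.736×10⁻⁴ × 1.1 × 610 = 0.1164856 m
1.3334×10⁻⁴ × 0.85 × 710 = 0.08047069 m
1440–2740 m: 1300 × 0.882×10⁻⁴ × 0.4 = 0.045864 m
Δh = 0.0450432 + 0.1164856 + 0.08047069 + 0.045864 = 0.28786349 m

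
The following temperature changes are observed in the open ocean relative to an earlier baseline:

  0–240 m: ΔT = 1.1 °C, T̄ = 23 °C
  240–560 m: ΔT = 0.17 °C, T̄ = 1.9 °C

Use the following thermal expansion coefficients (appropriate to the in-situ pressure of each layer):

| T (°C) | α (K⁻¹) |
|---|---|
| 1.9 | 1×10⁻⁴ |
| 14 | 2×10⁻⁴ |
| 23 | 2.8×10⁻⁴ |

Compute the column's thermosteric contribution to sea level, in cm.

Layer 1 at 23 °C → α = 2.8×10⁻⁴ K⁻¹
Layer 2 at 1.9 °C → α = 1×10⁻⁴ K⁻¹
0–240 m: 1.1 × 240 × 2.8×10⁻⁴ = 0.07392 m
240–560 m: 320 × 0.17 × 1×10⁻⁴ = 0.00544 m
Δh = 0.07392 + 0.00544 = 0.07936 m

7.94 cm of thermosteric rise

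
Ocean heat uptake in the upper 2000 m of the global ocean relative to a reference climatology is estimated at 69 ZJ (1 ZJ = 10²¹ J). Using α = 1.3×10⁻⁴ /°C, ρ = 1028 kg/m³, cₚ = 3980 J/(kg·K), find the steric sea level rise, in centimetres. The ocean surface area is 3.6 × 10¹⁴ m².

Per unit area: Q = 69×10²¹ / (3.6×10¹⁴) ≈ 1.917×10⁸ J/m²
Δh = αQ/(ρcₚ) = 1.3×10⁻⁴ × 1.917×10⁸ / (1028 × 3980) ≈ 0.006091 m

about 0.609 cm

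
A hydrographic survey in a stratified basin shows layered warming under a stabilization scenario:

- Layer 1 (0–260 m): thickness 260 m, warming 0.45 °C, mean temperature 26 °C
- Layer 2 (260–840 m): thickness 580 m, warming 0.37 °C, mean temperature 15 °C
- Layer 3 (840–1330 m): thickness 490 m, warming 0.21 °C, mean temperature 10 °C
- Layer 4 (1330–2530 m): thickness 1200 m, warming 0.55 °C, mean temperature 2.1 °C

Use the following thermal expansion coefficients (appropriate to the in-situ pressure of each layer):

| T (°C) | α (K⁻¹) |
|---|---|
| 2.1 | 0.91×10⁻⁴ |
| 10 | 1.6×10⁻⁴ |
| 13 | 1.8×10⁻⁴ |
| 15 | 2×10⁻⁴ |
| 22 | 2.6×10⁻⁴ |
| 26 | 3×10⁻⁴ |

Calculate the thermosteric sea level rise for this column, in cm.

Layer 1 at 26 °C → α = 3×10⁻⁴ K⁻¹
Layer 2 at 15 °C → α = 2×10⁻⁴ K⁻¹
Layer 3 at 10 °C → α = 1.6×10⁻⁴ K⁻¹
Layer 4 at 2.1 °C → α = 0.91×10⁻⁴ K⁻¹
260 × 3×10⁻⁴ × 0.45 = 0.03510 m
260–840 m: 2×10⁻⁴ × 0.37 × 580 = 0.04292 m
1.6×10⁻⁴ × 0.21 × 490 = 0.016464 m
1330–2530 m: 0.55 × 1200 × 0.91×10⁻⁴ = 0.06006 m
Δh = 0.03510 + 0.04292 + 0.016464 + 0.06006 = 0.154544 m

15.5 cm of thermosteric rise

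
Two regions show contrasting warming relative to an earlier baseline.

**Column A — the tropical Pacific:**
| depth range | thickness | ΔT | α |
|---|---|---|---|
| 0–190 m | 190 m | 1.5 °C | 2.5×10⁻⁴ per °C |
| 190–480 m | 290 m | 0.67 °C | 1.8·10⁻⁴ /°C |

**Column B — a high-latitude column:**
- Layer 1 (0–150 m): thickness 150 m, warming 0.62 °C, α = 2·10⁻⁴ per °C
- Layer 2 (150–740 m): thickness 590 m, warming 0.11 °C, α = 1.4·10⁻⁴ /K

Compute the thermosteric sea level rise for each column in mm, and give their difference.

A 0–190 m: 190 × 1.5 × 2.5×10⁻⁴ = 0.07125 m
A Layer 2: 290 × 0.67 × 1.8×10⁻⁴ = 0.034974 m
A total: 0.106224 m
B Layer 1: 0.62 × 150 × 2×10⁻⁴ = 0.01860 m
B 150–740 m: 1.4×10⁻⁴ × 590 × 0.11 = 0.009086 m
B total: 0.027686 m
Difference: 0.106224 − 0.027686 = 0.078538 m

Δh_A ≈ 106 mm, Δh_B ≈ 27.7 mm; difference ≈ 78.5 mm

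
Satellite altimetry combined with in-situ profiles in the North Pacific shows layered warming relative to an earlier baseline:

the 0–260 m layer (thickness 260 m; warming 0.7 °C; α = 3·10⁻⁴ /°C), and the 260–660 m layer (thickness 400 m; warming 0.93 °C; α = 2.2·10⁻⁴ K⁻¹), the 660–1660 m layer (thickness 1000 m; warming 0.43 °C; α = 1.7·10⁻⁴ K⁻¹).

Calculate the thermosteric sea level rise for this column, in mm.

210 mm of thermosteric rise

0–260 m: 3×10⁻⁴ × 260 × 0.7 = 0.05460 m
0.93 × 400 × 2.2×10⁻⁴ = 0.08184 m
660–1660 m: 1000 × 0.43 × 1.7×10⁻⁴ = 0.07310 m
Δh = 0.05460 + 0.08184 + 0.07310 = 0.20954 m ≈ 210 mm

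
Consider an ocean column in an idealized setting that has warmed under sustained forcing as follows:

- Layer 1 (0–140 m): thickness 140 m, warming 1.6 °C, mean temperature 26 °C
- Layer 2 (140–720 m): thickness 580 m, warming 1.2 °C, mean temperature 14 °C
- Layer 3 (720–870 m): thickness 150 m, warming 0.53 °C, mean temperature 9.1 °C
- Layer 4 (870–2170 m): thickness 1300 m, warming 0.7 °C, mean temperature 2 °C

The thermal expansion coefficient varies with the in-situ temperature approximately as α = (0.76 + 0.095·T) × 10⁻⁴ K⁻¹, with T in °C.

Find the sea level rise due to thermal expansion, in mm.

Layer 1: α = (0.76 + 0.095×26)×10⁻⁴ = 3.23×10⁻⁴ K⁻¹
Layer 2: α = (0.76 + 0.095×14)×10⁻⁴ = 2.09×10⁻⁴ K⁻¹
Layer 3: α = (0.76 + 0.095×9.1)×10⁻⁴ = 1.6245×10⁻⁴ K⁻¹
Layer 4: α = (0.76 + 0.095×2)×10⁻⁴ = 0.95×10⁻⁴ K⁻¹
Layer 1: 140 × 3.23×10⁻⁴ × 1.6 = 0.072352 m
2.09×10⁻⁴ × 580 × 1.2 = 0.145464 m
720–870 m: 150 × 1.6245×10⁻⁴ × 0.53 = 0.012914775 m
870–2170 m: 1300 × 0.7 × 0.95×10⁻⁴ = 0.08645 m
Δh = 0.072352 + 0.145464 + 0.012914775 + 0.08645 = 0.317180775 m

Δh ≈ 317 mm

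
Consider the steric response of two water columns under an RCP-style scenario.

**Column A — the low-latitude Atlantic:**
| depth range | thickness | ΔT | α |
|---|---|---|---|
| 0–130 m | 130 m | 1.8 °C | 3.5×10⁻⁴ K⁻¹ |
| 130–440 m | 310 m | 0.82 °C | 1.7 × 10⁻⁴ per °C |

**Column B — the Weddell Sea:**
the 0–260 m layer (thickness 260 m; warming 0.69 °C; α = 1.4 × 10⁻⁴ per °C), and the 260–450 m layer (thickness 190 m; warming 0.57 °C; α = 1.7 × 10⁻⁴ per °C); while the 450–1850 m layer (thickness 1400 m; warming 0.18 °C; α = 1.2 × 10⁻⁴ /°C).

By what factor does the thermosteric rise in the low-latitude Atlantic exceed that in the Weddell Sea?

A 0–130 m: 130 × 3.5×10⁻⁴ × 1.8 = 0.08190 m
A 310 × 0.82 × 1.7×10⁻⁴ = 0.043214 m
A total: 0.125114 m
B 1.4×10⁻⁴ × 260 × 0.69 = 0.025116 m
B Layer 2: 190 × 1.7×10⁻⁴ × 0.57 = 0.018411 m
B Layer 3: 0.18 × 1400 × 1.2×10⁻⁴ = 0.03024 m
B total: 0.073767 m
Ratio: 0.125114 / 0.073767 ≈ 1.696

a factor of 1.70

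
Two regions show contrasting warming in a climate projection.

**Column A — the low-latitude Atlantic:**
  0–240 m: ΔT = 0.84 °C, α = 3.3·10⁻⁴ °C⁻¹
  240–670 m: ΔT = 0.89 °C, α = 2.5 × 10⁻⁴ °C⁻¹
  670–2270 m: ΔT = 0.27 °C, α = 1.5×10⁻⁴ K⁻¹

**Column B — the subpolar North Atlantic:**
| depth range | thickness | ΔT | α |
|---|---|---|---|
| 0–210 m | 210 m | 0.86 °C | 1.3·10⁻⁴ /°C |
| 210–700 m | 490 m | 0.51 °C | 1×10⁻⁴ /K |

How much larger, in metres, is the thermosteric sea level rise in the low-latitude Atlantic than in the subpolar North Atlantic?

0.18 m larger

A 0–240 m: 0.84 × 240 × 3.3×10⁻⁴ = 0.066528 m
A 2.5×10⁻⁴ × 430 × 0.89 = 0.095675 m
A 0.27 × 1.5×10⁻⁴ × 1600 = 0.06480 m
A total: 0.227003 m
B Layer 1: 210 × 1.3×10⁻⁴ × 0.86 = 0.023478 m
B Layer 2: 490 × 1×10⁻⁴ × 0.51 = 0.02499 m
B total: 0.048468 m
Difference: 0.227003 − 0.048468 = 0.178535 m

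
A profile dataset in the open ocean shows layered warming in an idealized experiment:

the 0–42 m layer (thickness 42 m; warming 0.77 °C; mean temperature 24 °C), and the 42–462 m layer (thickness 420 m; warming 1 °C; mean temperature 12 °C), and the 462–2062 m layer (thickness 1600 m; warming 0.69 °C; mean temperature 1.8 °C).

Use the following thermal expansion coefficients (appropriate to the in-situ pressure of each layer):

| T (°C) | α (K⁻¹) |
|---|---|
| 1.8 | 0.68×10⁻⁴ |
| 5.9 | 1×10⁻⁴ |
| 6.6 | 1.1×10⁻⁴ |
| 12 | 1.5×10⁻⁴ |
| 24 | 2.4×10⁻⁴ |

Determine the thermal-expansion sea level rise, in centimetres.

Δh ≈ 15 cm

Layer 1 at 24 °C → α = 2.4×10⁻⁴ K⁻¹
Layer 2 at 12 °C → α = 1.5×10⁻⁴ K⁻¹
Layer 3 at 1.8 °C → α = 0.68×10⁻⁴ K⁻¹
2.4×10⁻⁴ × 42 × 0.77 = 0.0077616 m
Layer 2: 1.5×10⁻⁴ × 1 × 420 = 0.06300 m
462–2062 m: 0.68×10⁻⁴ × 0.69 × 1600 = 0.075072 m
Δh = 0.0077616 + 0.06300 + 0.075072 = 0.1458336 m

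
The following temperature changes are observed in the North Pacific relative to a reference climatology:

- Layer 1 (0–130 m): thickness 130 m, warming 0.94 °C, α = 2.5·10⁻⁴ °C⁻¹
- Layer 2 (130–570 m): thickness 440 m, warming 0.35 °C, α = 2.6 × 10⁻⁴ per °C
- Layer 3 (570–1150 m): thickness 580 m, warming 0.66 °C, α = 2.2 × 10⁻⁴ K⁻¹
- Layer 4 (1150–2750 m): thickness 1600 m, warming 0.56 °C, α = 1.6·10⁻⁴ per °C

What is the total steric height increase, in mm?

298 mm

130 × 0.94 × 2.5×10⁻⁴ = 0.03055 m
440 × 2.6×10⁻⁴ × 0.35 = 0.04004 m
Layer 3: 580 × 0.66 × 2.2×10⁻⁴ = 0.084216 m
1600 × 1.6×10⁻⁴ × 0.56 = 0.14336 m
Δh = 0.03055 + 0.04004 + 0.084216 + 0.14336 = 0.298166 m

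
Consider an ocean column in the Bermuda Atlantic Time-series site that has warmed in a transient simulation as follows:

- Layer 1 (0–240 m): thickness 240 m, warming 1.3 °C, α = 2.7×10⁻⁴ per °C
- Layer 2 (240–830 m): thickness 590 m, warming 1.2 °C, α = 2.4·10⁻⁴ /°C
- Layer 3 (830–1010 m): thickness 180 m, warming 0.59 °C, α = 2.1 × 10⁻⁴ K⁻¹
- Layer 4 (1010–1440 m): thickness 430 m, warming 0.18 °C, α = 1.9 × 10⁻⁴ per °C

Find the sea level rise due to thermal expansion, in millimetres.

1.3 × 2.7×10⁻⁴ × 240 = 0.08424 m
240–830 m: 590 × 1.2 × 2.4×10⁻⁴ = 0.16992 m
830–1010 m: 180 × 2.1×10⁻⁴ × 0.59 = 0.022302 m
Layer 4: 1.9×10⁻⁴ × 0.18 × 430 = 0.014706 m
Δh = 0.08424 + 0.16992 + 0.022302 + 0.014706 = 0.291168 m

Δh = 290 mm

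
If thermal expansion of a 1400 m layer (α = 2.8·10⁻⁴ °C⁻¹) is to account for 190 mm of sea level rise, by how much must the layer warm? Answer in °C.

0.48 °C

ΔT = Δh/(αH) = 0.19 / (2.8×10⁻⁴ × 1400) ≈ 0.4847 °C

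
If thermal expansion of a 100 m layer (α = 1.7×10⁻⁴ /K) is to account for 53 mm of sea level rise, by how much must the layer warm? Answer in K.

ΔT = Δh/(αH) = 0.053 / (1.7×10⁻⁴ × 100) ≈ 3.118 K

about 3.1 K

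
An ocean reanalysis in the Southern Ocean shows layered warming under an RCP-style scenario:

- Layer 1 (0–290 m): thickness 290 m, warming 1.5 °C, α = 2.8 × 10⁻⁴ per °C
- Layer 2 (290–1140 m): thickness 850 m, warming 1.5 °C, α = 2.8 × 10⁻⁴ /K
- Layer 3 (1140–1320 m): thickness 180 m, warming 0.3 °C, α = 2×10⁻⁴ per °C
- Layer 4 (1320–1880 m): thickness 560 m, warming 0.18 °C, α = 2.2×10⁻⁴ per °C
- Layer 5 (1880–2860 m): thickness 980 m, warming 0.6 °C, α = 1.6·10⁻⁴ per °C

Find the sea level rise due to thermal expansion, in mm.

Δh = 606 mm

290 × 1.5 × 2.8×10⁻⁴ = 0.12180 m
290–1140 m: 850 × 2.8×10⁻⁴ × 1.5 = 0.35700 m
1140–1320 m: 180 × 0.3 × 2×10⁻⁴ = 0.01080 m
0.18 × 560 × 2.2×10⁻⁴ = 0.022176 m
0.6 × 980 × 1.6×10⁻⁴ = 0.09408 m
Δh = 0.12180 + 0.35700 + 0.01080 + 0.022176 + 0.09408 = 0.605856 m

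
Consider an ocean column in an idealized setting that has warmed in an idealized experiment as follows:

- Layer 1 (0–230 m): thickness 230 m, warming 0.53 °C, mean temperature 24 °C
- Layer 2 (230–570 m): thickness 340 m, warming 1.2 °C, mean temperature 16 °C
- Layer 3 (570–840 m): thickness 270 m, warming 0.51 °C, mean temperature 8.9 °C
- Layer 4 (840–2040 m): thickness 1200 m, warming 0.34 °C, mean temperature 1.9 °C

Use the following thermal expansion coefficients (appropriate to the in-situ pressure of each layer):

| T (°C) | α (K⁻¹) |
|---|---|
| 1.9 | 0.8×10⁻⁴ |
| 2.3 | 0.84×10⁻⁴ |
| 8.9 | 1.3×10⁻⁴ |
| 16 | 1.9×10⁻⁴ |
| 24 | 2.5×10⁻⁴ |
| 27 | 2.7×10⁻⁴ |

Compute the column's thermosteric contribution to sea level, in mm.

Layer 1 at 24 °C → α = 2.5×10⁻⁴ K⁻¹
Layer 2 at 16 °C → α = 1.9×10⁻⁴ K⁻¹
Layer 3 at 8.9 °C → α = 1.3×10⁻⁴ K⁻¹
Layer 4 at 1.9 °C → α = 0.8×10⁻⁴ K⁻¹
0–230 m: 0.53 × 230 × 2.5×10⁻⁴ = 0.030475 m
1.9×10⁻⁴ × 340 × 1.2 = 0.07752 m
570–840 m: 270 × 0.51 × 1.3×10⁻⁴ = 0.017901 m
840–2040 m: 0.8×10⁻⁴ × 0.34 × 1200 = 0.03264 m
Δh = 0.030475 + 0.07752 + 0.017901 + 0.03264 = 0.158536 m

about 159 mm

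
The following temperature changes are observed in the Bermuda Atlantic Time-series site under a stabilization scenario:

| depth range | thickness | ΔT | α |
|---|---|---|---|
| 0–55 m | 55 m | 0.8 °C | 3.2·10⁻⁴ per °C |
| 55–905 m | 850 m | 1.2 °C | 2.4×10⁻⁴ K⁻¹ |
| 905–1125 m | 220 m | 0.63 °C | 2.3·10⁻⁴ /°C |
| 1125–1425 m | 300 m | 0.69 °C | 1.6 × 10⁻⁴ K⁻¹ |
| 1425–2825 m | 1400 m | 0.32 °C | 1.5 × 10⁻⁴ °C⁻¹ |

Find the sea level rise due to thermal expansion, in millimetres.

0–55 m: 55 × 3.2×10⁻⁴ × 0.8 = 0.01408 m
55–905 m: 850 × 1.2 × 2.4×10⁻⁴ = 0.24480 m
905–1125 m: 220 × 0.63 × 2.3×10⁻⁴ = 0.031878 m
1125–1425 m: 300 × 0.69 × 1.6×10⁻⁴ = 0.03312 m
1400 × 0.32 × 1.5×10⁻⁴ = 0.06720 m
Δh = 0.01408 + 0.24480 + 0.031878 + 0.03312 + 0.06720 = 0.391078 m

about 391 mm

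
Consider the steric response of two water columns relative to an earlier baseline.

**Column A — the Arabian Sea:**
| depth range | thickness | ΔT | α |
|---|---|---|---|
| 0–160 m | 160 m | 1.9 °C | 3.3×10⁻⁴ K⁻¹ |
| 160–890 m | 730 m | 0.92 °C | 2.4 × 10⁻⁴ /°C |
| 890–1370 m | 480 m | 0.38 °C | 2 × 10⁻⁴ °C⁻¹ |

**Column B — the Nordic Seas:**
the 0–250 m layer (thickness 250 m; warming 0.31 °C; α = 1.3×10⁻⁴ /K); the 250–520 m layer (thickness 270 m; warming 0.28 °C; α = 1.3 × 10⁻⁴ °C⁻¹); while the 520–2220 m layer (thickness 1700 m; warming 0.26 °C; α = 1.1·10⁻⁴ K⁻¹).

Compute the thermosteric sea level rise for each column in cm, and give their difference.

A 0–160 m: 160 × 3.3×10⁻⁴ × 1.9 = 0.10032 m
A 160–890 m: 730 × 2.4×10⁻⁴ × 0.92 = 0.161184 m
A Layer 3: 0.38 × 480 × 2×10⁻⁴ = 0.03648 m
A total: 0.297984 m
B 250 × 1.3×10⁻⁴ × 0.31 = 0.010075 m
B 1.3×10⁻⁴ × 270 × 0.28 = 0.009828 m
B Layer 3: 1.1×10⁻⁴ × 1700 × 0.26 = 0.04862 m
B total: 0.068523 m
Difference: 0.297984 − 0.068523 = 0.229461 m

A: 30 cm; B: 6.9 cm; difference 23 cm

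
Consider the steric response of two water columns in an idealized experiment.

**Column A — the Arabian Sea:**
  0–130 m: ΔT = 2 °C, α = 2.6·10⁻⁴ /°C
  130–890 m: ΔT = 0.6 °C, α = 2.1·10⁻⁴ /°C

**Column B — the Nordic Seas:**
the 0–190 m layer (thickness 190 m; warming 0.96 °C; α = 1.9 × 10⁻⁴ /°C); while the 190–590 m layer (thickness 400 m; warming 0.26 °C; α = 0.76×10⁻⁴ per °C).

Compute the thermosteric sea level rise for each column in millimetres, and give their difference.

A 0–130 m: 2 × 130 × 2.6×10⁻⁴ = 0.06760 m
A 130–890 m: 0.6 × 760 × 2.1×10⁻⁴ = 0.09576 m
A total: 0.16336 m
B 190 × 0.96 × 1.9×10⁻⁴ = 0.034656 m
B Layer 2: 0.26 × 400 × 0.76×10⁻⁴ = 0.007904 m
B total: 0.04256 m
Difference: 0.16336 − 0.04256 = 0.12080 m

Δh_A ≈ 160 mm, Δh_B ≈ 43 mm; difference ≈ 120 mm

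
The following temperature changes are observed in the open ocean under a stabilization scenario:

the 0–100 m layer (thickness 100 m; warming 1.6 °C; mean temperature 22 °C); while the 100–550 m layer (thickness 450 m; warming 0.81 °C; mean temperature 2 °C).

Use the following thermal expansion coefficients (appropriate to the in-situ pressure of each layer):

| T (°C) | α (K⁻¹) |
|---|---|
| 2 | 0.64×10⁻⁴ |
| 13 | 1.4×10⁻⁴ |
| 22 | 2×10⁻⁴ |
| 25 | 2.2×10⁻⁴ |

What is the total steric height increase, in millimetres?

Layer 1 at 22 °C → α = 2×10⁻⁴ K⁻¹
Layer 2 at 2 °C → α = 0.64×10⁻⁴ K⁻¹
Layer 1: 100 × 2×10⁻⁴ × 1.6 = 0.03200 m
100–550 m: 0.81 × 0.64×10⁻⁴ × 450 = 0.023328 m
Δh = 0.03200 + 0.023328 = 0.055328 m

55 mm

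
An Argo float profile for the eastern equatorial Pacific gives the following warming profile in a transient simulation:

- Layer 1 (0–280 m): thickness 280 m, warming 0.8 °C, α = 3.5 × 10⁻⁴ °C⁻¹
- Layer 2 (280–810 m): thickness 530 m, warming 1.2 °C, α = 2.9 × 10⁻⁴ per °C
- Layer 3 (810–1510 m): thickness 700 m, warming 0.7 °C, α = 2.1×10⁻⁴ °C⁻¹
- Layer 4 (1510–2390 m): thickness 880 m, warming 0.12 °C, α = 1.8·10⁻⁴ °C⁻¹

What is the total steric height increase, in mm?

385 mm of thermosteric rise

Layer 1: 3.5×10⁻⁴ × 0.8 × 280 = 0.07840 m
Layer 2: 1.2 × 530 × 2.9×10⁻⁴ = 0.18444 m
Layer 3: 2.1×10⁻⁴ × 0.7 × 700 = 0.10290 m
1.8×10⁻⁴ × 880 × 0.12 = 0.019008 m
Δh = 0.07840 + 0.18444 + 0.10290 + 0.019008 = 0.384748 m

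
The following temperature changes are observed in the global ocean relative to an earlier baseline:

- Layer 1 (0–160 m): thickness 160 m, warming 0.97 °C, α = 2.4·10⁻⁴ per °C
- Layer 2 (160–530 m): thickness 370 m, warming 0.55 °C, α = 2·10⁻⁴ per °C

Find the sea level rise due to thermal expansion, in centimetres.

Layer 1: 160 × 0.97 × 2.4×10⁻⁴ = 0.037248 m
Layer 2: 370 × 0.55 × 2×10⁻⁴ = 0.04070 m
Δh = 0.037248 + 0.04070 = 0.077948 m

7.79 cm of thermosteric rise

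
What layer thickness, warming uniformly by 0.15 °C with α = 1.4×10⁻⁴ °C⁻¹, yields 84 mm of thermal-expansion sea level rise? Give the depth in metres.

H ≈ 4000 m

H = Δh/(αΔT) = 0.084 / (1.4×10⁻⁴ × 0.15) = 4000 m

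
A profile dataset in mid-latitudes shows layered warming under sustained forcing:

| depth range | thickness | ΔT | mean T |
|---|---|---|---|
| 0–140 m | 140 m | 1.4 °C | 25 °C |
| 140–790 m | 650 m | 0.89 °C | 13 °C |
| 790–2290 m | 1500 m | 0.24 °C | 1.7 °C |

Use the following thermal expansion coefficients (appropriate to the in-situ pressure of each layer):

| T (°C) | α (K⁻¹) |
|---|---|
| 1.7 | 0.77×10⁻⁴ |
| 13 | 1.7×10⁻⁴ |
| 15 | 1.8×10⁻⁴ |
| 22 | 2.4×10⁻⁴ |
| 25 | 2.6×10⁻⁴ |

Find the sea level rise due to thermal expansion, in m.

Layer 1 at 25 °C → α = 2.6×10⁻⁴ K⁻¹
Layer 2 at 13 °C → α = 1.7×10⁻⁴ K⁻¹
Layer 3 at 1.7 °C → α = 0.77×10⁻⁴ K⁻¹
0–140 m: 2.6×10⁻⁴ × 1.4 × 140 = 0.05096 m
Layer 2: 650 × 0.89 × 1.7×10⁻⁴ = 0.098345 m
790–2290 m: 1500 × 0.24 × 0.77×10⁻⁴ = 0.02772 m
Δh = 0.05096 + 0.098345 + 0.02772 = 0.177025 m ≈ 0.177 m

0.177 m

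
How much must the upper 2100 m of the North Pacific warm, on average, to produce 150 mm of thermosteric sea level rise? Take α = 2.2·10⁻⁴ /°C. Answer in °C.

ΔT = Δh/(αH) = 0.15 / (2.2×10⁻⁴ × 2100) ≈ 0.3247 °C

about 0.325 °C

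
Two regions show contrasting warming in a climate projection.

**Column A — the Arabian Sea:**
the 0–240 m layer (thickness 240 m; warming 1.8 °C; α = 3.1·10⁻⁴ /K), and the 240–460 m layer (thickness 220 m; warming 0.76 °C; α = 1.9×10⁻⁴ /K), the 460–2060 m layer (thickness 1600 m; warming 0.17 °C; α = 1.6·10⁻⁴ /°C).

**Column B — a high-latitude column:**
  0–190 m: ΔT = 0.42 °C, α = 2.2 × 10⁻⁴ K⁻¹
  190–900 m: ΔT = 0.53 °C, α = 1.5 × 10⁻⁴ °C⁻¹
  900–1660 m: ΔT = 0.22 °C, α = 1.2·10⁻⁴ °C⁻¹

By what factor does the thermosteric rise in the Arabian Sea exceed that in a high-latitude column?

A 0–240 m: 1.8 × 240 × 3.1×10⁻⁴ = 0.13392 m
A 240–460 m: 0.76 × 1.9×10⁻⁴ × 220 = 0.031768 m
A 0.17 × 1600 × 1.6×10⁻⁴ = 0.04352 m
A total: 0.209208 m
B 0–190 m: 0.42 × 190 × 2.2×10⁻⁴ = 0.017556 m
B 1.5×10⁻⁴ × 710 × 0.53 = 0.056445 m
B Layer 3: 760 × 0.22 × 1.2×10⁻⁴ = 0.020064 m
B total: 0.094065 m
Ratio: 0.209208 / 0.094065 ≈ 2.224

a factor of 2.22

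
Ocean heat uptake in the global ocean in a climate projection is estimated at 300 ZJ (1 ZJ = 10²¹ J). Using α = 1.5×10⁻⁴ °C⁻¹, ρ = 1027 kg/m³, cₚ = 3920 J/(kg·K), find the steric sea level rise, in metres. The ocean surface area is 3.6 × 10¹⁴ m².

Per unit area: Q = 300×10²¹ / (3.6×10¹⁴) ≈ 8.333×10⁸ J/m²
Δh = αQ/(ρcₚ) = 1.5×10⁻⁴ × 8.333×10⁸ / (1027 × 3920) ≈ 0.031048 m

Δh ≈ 0.0310 m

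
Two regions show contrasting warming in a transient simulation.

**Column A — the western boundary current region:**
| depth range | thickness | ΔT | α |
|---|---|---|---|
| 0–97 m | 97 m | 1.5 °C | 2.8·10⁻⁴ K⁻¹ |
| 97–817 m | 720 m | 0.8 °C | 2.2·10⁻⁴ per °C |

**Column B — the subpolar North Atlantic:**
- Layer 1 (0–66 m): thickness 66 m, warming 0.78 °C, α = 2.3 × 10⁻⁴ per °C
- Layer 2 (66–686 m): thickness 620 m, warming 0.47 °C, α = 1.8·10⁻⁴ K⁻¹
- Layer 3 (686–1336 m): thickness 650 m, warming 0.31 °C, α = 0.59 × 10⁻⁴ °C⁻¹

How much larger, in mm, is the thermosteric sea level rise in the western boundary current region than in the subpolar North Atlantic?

91.3 mm larger

A Layer 1: 1.5 × 2.8×10⁻⁴ × 97 = 0.04074 m
A 97–817 m: 2.2×10⁻⁴ × 720 × 0.8 = 0.12672 m
A total: 0.16746 m
B 0–66 m: 66 × 0.78 × 2.3×10⁻⁴ = 0.0118404 m
B 66–686 m: 1.8×10⁻⁴ × 620 × 0.47 = 0.052452 m
B 686–1336 m: 0.59×10⁻⁴ × 650 × 0.31 = 0.0118885 m
B total: 0.0761809 m
Difference: 0.16746 − 0.0761809 = 0.0912791 m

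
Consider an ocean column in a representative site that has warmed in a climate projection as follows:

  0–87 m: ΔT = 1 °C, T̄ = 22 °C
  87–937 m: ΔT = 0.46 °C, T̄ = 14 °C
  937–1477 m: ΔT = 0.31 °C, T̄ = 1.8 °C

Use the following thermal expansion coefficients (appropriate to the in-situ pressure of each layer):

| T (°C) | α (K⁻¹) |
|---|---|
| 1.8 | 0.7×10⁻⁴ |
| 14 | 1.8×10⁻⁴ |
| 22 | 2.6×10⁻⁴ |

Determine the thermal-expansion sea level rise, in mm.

Layer 1 at 22 °C → α = 2.6×10⁻⁴ K⁻¹
Layer 2 at 14 °C → α = 1.8×10⁻⁴ K⁻¹
Layer 3 at 1.8 °C → α = 0.7×10⁻⁴ K⁻¹
0–87 m: 1 × 87 × 2.6×10⁻⁴ = 0.02262 m
Layer 2: 1.8×10⁻⁴ × 0.46 × 850 = 0.07038 m
Layer 3: 540 × 0.7×10⁻⁴ × 0.31 = 0.011718 m
Δh = 0.02262 + 0.07038 + 0.011718 = 0.104718 m ≈ 100 mm

100 mm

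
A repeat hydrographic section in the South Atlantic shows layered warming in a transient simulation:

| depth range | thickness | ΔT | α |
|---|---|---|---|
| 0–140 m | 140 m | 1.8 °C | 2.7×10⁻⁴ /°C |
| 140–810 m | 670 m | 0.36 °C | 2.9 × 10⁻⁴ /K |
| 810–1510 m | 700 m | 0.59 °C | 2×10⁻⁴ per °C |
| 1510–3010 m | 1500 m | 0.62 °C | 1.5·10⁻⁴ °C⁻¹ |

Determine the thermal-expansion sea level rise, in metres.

Δh = 0.360 m

Layer 1: 1.8 × 140 × 2.7×10⁻⁴ = 0.06804 m
Layer 2: 2.9×10⁻⁴ × 670 × 0.36 = 0.069948 m
Layer 3: 0.59 × 700 × 2×10⁻⁴ = 0.08260 m
1510–3010 m: 1.5×10⁻⁴ × 0.62 × 1500 = 0.13950 m
Δh = 0.06804 + 0.069948 + 0.08260 + 0.13950 = 0.360088 m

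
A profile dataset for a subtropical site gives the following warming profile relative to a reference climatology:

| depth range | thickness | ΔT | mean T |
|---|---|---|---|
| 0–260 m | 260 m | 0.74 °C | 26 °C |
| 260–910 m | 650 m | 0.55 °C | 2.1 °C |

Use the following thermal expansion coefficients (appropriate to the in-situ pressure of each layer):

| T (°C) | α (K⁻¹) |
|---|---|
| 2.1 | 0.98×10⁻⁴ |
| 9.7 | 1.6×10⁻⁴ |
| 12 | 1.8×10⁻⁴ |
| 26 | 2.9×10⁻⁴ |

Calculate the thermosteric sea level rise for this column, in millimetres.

Layer 1 at 26 °C → α = 2.9×10⁻⁴ K⁻¹
Layer 2 at 2.1 °C → α = 0.98×10⁻⁴ K⁻¹
Layer 1: 0.74 × 260 × 2.9×10⁻⁴ = 0.055796 m
650 × 0.98×10⁻⁴ × 0.55 = 0.035035 m
Δh = 0.055796 + 0.035035 = 0.090831 m

Δh = 91 mm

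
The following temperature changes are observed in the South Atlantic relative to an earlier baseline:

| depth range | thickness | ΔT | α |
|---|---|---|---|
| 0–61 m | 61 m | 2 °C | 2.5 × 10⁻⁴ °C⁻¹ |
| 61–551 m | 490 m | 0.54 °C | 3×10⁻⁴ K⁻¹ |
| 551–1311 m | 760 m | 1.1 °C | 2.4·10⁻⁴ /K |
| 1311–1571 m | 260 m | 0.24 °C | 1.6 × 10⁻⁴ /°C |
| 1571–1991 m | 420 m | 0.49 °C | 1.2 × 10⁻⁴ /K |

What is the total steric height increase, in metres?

0–61 m: 61 × 2 × 2.5×10⁻⁴ = 0.03050 m
Layer 2: 0.54 × 490 × 3×10⁻⁴ = 0.07938 m
Layer 3: 1.1 × 760 × 2.4×10⁻⁴ = 0.20064 m
1311–1571 m: 0.24 × 260 × 1.6×10⁻⁴ = 0.009984 m
1571–1991 m: 420 × 0.49 × 1.2×10⁻⁴ = 0.024696 m
Δh = 0.03050 + 0.07938 + 0.20064 + 0.009984 + 0.024696 = 0.34520 m ≈ 0.345 m

about 0.345 m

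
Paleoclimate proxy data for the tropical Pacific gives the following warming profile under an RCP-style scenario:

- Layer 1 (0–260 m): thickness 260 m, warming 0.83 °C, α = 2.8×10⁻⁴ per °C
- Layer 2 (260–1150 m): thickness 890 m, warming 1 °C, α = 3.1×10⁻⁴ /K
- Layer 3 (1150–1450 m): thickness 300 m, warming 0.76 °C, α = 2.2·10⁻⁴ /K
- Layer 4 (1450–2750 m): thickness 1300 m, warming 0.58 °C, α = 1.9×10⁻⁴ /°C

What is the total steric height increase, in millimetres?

0–260 m: 2.8×10⁻⁴ × 0.83 × 260 = 0.060424 m
Layer 2: 1 × 890 × 3.1×10⁻⁴ = 0.27590 m
1150–1450 m: 2.2×10⁻⁴ × 0.76 × 300 = 0.05016 m
Layer 4: 1.9×10⁻⁴ × 0.58 × 1300 = 0.14326 m
Δh = 0.060424 + 0.27590 + 0.05016 + 0.14326 = 0.529744 m

Δh = 530 mm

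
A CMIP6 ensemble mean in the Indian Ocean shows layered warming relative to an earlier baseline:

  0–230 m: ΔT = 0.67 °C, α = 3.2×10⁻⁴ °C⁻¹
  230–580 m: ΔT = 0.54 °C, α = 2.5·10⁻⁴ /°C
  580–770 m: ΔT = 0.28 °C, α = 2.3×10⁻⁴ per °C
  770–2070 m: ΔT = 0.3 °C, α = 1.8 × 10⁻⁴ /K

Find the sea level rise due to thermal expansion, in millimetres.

about 180 mm

0–230 m: 230 × 0.67 × 3.2×10⁻⁴ = 0.049312 m
230–580 m: 350 × 2.5×10⁻⁴ × 0.54 = 0.04725 m
580–770 m: 2.3×10⁻⁴ × 0.28 × 190 = 0.012236 m
1.8×10⁻⁴ × 1300 × 0.3 = 0.07020 m
Δh = 0.049312 + 0.04725 + 0.012236 + 0.07020 = 0.178998 m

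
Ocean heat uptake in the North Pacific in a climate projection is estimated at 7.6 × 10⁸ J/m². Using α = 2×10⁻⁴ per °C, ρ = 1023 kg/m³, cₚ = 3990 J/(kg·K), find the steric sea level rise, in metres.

0.037 m of thermosteric rise

Δh = αQ/(ρcₚ) = 2×10⁻⁴ × 7.6×10⁸ / (1023 × 3990) ≈ 0.037239 m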